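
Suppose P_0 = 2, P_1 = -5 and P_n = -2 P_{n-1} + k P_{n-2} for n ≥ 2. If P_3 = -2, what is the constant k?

P_2 = 10 + 2k
P_3 = -20 - 9k
So -20 - 9k = -2, giving k = -2.

-2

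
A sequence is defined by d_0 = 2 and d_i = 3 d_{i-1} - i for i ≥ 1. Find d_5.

d_1 = 3*2 - 1 = 5
d_2 = 3*5 - 2 = 13
d_3 = 3*13 - 3 = 36
d_4 = 3*36 - 4 = 104
d_5 = 3*104 - 5 = 307

307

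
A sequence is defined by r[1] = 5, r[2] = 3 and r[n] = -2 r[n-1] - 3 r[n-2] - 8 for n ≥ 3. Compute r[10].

1379

r[3] = -2*3 - 3*5 - 8 = -29
r[4] = -2*(-29) - 3*3 - 8 = 41
r[5] = -2*41 - 3*(-29) - 8 = -3
r[6] = -2*(-3) - 3*41 - 8 = -125
r[7] = -2*(-125) - 3*(-3) - 8 = 251
r[8] = -2*251 - 3*(-125) - 8 = -135
r[9] = -2*(-135) - 3*251 - 8 = -491
r[10] = -2*(-491) - 3*(-135) - 8 = 1379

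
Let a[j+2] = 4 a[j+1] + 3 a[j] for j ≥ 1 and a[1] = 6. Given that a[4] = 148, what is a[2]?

Let a[2] = y.
a[3] = 18 + 4y
a[4] = 72 + 19y
So 72 + 19y = 148, giving y = 4.

4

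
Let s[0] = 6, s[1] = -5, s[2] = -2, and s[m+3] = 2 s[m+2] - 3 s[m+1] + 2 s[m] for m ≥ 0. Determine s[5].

s[3] = 2·(-2) - 3·(-5) + 2·6 = 23
s[4] = 2·23 - 3·(-2) + 2·(-5) = 42
s[5] = 2·42 - 3·23 + 2·(-2) = 11

11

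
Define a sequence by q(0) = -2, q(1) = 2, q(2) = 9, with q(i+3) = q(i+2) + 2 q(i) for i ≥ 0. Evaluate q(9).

q(3) = 9 + 2*(-2) = 5
q(4) = 5 + 2*2 = 9
q(5) = 9 + 2*9 = 27
q(6) = 27 + 2*5 = 37
q(7) = 37 + 2*9 = 55
q(8) = 55 + 2*27 = 109
q(9) = 109 + 2*37 = 183

183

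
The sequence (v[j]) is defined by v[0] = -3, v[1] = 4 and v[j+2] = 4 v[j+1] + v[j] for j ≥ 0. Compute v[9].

323284

v[2] = 4(4) + (-3) = 13
v[3] = 4(13) + 4 = 56
v[4] = 4(56) + 13 = 237
v[5] = 4(237) + 56 = 1004
v[6] = 4(1004) + 237 = 4253
v[7] = 4(4253) + 1004 = 18016
v[8] = 4(18016) + 4253 = 76317
v[9] = 4(76317) + 18016 = 323284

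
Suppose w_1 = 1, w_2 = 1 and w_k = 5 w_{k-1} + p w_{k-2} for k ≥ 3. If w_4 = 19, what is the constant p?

-1

w_3 = 5 + p
w_4 = 25 + 6p
So 25 + 6p = 19, giving p = -1.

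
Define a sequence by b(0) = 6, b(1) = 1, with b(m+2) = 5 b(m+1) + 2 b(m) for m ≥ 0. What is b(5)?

2519

b(2) = 5(1) + 2(6) = 17
b(3) = 5(17) + 2(1) = 87
b(4) = 5(87) + 2(17) = 469
b(5) = 5(469) + 2(87) = 2519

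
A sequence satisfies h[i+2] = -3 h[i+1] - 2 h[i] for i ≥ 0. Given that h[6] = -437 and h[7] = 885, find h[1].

Rearranging, h[i-2] = (h[i] + 3 h[i-1]) / -2.
h[5] = (885 + 3·(-437)) / -2 = -426/-2 = 213
h[4] = (-437 + 3·213) / -2 = 202/-2 = -101
h[3] = (213 + 3·(-101)) / -2 = -90/-2 = 45
h[2] = (-101 + 3·45) / -2 = 34/-2 = -17
h[1] = (45 + 3·(-17)) / -2 = -6/-2 = 3

3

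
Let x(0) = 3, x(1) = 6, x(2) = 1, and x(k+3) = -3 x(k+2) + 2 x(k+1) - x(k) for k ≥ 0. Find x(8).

x(3) = -3*1 + 2*6 - 3 = 6
x(4) = -3*6 + 2*1 - 6 = -22
x(5) = -3*(-22) + 2*6 - 1 = 77
x(6) = -3*77 + 2*(-22) - 6 = -281
x(7) = -3*(-281) + 2*77 - (-22) = 1019
x(8) = -3*1019 + 2*(-281) - 77 = -3696

-3696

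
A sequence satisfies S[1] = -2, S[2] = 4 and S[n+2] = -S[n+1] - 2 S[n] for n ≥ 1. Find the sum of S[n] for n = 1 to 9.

34

S[3] = -4 - 2*(-2) = 0
S[4] = -0 - 2*4 = -8
S[5] = -(-8) - 2*0 = 8
S[6] = -8 - 2*(-8) = 8
S[7] = -8 - 2*8 = -24
S[8] = -(-24) - 2*8 = 8
S[9] = -8 - 2*(-24) = 40
Sum = (-2) + 4 + 0 + (-8) + 8 + 8 + (-24) + 8 + 40 = 34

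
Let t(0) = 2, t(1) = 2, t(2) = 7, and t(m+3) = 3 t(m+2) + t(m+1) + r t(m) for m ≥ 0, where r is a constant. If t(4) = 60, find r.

-2

t(3) = 23 + 2r
t(4) = 76 + 8r
So 76 + 8r = 60, giving r = -2.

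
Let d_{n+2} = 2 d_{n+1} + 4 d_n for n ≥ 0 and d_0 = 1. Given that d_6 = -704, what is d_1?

-4

Let d_1 = z.
d_2 = 4 + 2z
d_3 = 8 + 8z
d_4 = 32 + 24z
d_5 = 96 + 80z
d_6 = 320 + 256z
So 320 + 256z = -704, giving z = -4.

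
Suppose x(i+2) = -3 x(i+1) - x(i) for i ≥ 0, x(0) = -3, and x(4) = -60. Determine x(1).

Let x(1) = z.
x(2) = 3 - 3z
x(3) = -9 + 8z
x(4) = 24 - 21z
So 24 - 21z = -60, giving z = 4.

4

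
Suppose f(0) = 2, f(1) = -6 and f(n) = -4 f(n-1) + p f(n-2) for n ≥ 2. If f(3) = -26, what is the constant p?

f(2) = 24 + 2p
f(3) = -96 - 14p
So -96 - 14p = -26, giving p = -5.

-5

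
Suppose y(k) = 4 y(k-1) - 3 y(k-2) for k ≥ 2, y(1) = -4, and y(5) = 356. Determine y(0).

Let y(0) = x.
y(2) = -16 - 3x
y(3) = -52 - 12x
y(4) = -160 - 39x
y(5) = -484 - 120x
So -484 - 120x = 356, giving x = -7.

-7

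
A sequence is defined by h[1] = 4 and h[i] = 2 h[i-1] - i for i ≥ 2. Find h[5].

h[2] = 2·4 - 2 = 6
h[3] = 2·6 - 3 = 9
h[4] = 2·9 - 4 = 14
h[5] = 2·14 - 5 = 23

23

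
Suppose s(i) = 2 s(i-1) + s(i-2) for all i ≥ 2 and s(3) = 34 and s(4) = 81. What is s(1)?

Rearranging, s(i-2) = s(i) - 2 s(i-1).
s(2) = 81 - 2·34 = 13
s(1) = 34 - 2·13 = 8

8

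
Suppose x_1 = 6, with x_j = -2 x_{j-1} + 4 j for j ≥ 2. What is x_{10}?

x_2 = -2*6 + 8 = -4
x_3 = -2*(-4) + 12 = 20
x_4 = -2*20 + 16 = -24
x_5 = -2*(-24) + 20 = 68
x_6 = -2*68 + 24 = -112
x_7 = -2*(-112) + 28 = 252
x_8 = -2*252 + 32 = -472
x_9 = -2*(-472) + 36 = 980
x_{10} = -2*980 + 40 = -1920

-1920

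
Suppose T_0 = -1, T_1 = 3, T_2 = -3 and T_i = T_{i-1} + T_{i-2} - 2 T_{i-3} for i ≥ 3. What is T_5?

1

T_3 = (-3) + 3 - 2·(-1) = 2
T_4 = 2 + (-3) - 2·3 = -7
T_5 = (-7) + 2 - 2·(-3) = 1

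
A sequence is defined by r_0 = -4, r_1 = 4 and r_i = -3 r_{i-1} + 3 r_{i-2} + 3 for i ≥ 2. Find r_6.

r_2 = -3*4 + 3*(-4) + 3 = -21
r_3 = -3*(-21) + 3*4 + 3 = 78
r_4 = -3*78 + 3*(-21) + 3 = -294
r_5 = -3*(-294) + 3*78 + 3 = 1119
r_6 = -3*1119 + 3*(-294) + 3 = -4236

-4236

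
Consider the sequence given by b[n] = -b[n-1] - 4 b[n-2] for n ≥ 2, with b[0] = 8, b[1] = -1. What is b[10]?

5777

b[2] = -(-1) - 4·8 = -31
b[3] = -(-31) - 4·(-1) = 35
b[4] = -35 - 4·(-31) = 89
b[5] = -89 - 4·35 = -229
b[6] = -(-229) - 4·89 = -127
b[7] = -(-127) - 4·(-229) = 1043
b[8] = -1043 - 4·(-127) = -535
b[9] = -(-535) - 4·1043 = -3637
b[10] = -(-3637) - 4·(-535) = 5777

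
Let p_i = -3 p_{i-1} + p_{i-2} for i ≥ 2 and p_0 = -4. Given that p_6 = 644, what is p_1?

Let p_1 = v.
p_2 = -4 - 3v
p_3 = 12 + 10v
p_4 = -40 - 33v
p_5 = 132 + 109v
p_6 = -436 - 360v
So -436 - 360v = 644, giving v = -3.

-3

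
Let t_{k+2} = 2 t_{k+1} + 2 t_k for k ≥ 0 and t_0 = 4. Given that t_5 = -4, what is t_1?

Let t_1 = y.
t_2 = 8 + 2y
t_3 = 16 + 6y
t_4 = 48 + 16y
t_5 = 128 + 44y
So 128 + 44y = -4, giving y = -3.

-3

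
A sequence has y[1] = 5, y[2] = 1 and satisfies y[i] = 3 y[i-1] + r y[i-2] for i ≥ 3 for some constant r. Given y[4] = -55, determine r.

-4

y[3] = 3 + 5r
y[4] = 9 + 16r
So 9 + 16r = -55, giving r = -4.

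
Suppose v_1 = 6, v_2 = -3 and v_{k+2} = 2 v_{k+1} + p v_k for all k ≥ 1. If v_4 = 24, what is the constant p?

v_3 = -6 + 6p
v_4 = -12 + 9p
So -12 + 9p = 24, giving p = 4.

4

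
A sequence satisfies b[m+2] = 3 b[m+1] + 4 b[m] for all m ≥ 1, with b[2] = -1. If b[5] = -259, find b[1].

Let b[1] = w.
b[3] = -3 + 4w
b[4] = -13 + 12w
b[5] = -51 + 52w
So -51 + 52w = -259, giving w = -4.

-4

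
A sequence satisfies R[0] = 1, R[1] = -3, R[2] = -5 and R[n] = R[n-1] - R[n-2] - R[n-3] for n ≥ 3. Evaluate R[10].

R[3] = (-5) - (-3) - 1 = -3
R[4] = (-3) - (-5) - (-3) = 5
R[5] = 5 - (-3) - (-5) = 13
R[6] = 13 - 5 - (-3) = 11
R[7] = 11 - 13 - 5 = -7
R[8] = (-7) - 11 - 13 = -31
R[9] = (-31) - (-7) - 11 = -35
R[10] = (-35) - (-31) - (-7) = 3

3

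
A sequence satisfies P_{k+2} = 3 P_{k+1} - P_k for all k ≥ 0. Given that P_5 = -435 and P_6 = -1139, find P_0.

Rearranging, P_{k-2} = -(P_k - 3 P_{k-1}).
P_4 = -(-1139 - 3*(-435)) = -166
P_3 = -(-435 - 3*(-166)) = -63
P_2 = -(-166 - 3*(-63)) = -23
P_1 = -(-63 - 3*(-23)) = -6
P_0 = -(-23 - 3*(-6)) = 5

5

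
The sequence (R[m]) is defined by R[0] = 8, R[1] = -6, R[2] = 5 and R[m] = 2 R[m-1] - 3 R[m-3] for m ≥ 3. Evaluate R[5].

-35

R[3] = 2(5) - 3(8) = -14
R[4] = 2(-14) - 3(-6) = -10
R[5] = 2(-10) - 3(5) = -35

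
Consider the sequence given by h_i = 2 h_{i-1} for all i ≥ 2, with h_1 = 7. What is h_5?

112

h_2 = 2·7 = 14
h_3 = 2·14 = 28
h_4 = 2·28 = 56
h_5 = 2·56 = 112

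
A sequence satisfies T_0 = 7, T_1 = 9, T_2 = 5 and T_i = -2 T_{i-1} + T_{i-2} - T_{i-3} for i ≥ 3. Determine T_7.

-237

T_3 = -2·5 + 9 - 7 = -8
T_4 = -2·(-8) + 5 - 9 = 12
T_5 = -2·12 + (-8) - 5 = -37
T_6 = -2·(-37) + 12 - (-8) = 94
T_7 = -2·94 + (-37) - 12 = -237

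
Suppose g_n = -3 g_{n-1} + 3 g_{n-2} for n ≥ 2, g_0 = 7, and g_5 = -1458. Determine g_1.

-3

Let g_1 = v.
g_2 = 21 - 3v
g_3 = -63 + 12v
g_4 = 252 - 45v
g_5 = -945 + 171v
So -945 + 171v = -1458, giving v = -3.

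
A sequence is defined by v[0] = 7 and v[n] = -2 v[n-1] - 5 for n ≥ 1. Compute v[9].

-4439

v[1] = -2(7) - 5 = -19
v[2] = -2(-19) - 5 = 33
v[3] = -2(33) - 5 = -71
v[4] = -2(-71) - 5 = 137
v[5] = -2(137) - 5 = -279
v[6] = -2(-279) - 5 = 553
v[7] = -2(553) - 5 = -1111
v[8] = -2(-1111) - 5 = 2217
v[9] = -2(2217) - 5 = -4439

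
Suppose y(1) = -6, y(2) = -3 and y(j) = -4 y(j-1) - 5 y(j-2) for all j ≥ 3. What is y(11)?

y(3) = -4(-3) - 5(-6) = 42
y(4) = -4(42) - 5(-3) = -153
y(5) = -4(-153) - 5(42) = 402
y(6) = -4(402) - 5(-153) = -843
y(7) = -4(-843) - 5(402) = 1362
y(8) = -4(1362) - 5(-843) = -1233
y(9) = -4(-1233) - 5(1362) = -1878
y(10) = -4(-1878) - 5(-1233) = 13677
y(11) = -4(13677) - 5(-1878) = -45318

-45318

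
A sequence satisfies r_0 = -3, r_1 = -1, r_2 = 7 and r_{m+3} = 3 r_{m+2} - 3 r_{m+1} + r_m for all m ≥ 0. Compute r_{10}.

r_3 = 3·7 - 3·(-1) + (-3) = 21
r_4 = 3·21 - 3·7 + (-1) = 41
r_5 = 3·41 - 3·21 + 7 = 67
r_6 = 3·67 - 3·41 + 21 = 99
r_7 = 3·99 - 3·67 + 41 = 137
r_8 = 3·137 - 3·99 + 67 = 181
r_9 = 3·181 - 3·137 + 99 = 231
r_{10} = 3·231 - 3·181 + 137 = 287

287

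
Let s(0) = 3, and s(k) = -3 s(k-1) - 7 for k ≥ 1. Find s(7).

s(1) = -3*3 - 7 = -16
s(2) = -3*(-16) - 7 = 41
s(3) = -3*41 - 7 = -130
s(4) = -3*(-130) - 7 = 383
s(5) = -3*383 - 7 = -1156
s(6) = -3*(-1156) - 7 = 3461
s(7) = -3*3461 - 7 = -10390

-10390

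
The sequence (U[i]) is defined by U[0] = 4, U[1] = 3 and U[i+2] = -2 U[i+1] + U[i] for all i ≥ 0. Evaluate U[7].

U[2] = -2*3 + 4 = -2
U[3] = -2*(-2) + 3 = 7
U[4] = -2*7 + (-2) = -16
U[5] = -2*(-16) + 7 = 39
U[6] = -2*39 + (-16) = -94
U[7] = -2*(-94) + 39 = 227

227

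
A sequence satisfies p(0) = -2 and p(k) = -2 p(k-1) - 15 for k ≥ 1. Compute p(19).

The fixed point is -15/(1 + 2) = -5, so p(k) + 5 = -2(p(k-1) + 5).
Hence p(k) = 3·(-2)^k - 5.
p(19) = 3·(-2)^{19} - 5 = 3·-524288 - 5 = -1572869.

-1572869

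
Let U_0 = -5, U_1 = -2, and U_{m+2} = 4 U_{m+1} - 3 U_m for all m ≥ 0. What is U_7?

3274

U_2 = 4*(-2) - 3*(-5) = 7
U_3 = 4*7 - 3*(-2) = 34
U_4 = 4*34 - 3*7 = 115
U_5 = 4*115 - 3*34 = 358
U_6 = 4*358 - 3*115 = 1087
U_7 = 4*1087 - 3*358 = 3274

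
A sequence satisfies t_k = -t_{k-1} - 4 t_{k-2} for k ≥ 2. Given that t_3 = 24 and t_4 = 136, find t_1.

4

Rearranging, t_{k-2} = (t_k + t_{k-1}) / -4.
t_2 = (136 + 24) / -4 = 160/-4 = -40
t_1 = (24 + (-40)) / -4 = -16/-4 = 4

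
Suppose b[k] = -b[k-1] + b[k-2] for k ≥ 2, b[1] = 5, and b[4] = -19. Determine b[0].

Let b[0] = z.
b[2] = -5 + z
b[3] = 10 - z
b[4] = -15 + 2z
So -15 + 2z = -19, giving z = -2.

-2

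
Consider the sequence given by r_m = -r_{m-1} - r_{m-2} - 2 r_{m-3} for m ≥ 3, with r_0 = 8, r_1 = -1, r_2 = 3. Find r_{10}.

r_3 = -3 - (-1) - 2*8 = -18
r_4 = -(-18) - 3 - 2*(-1) = 17
r_5 = -17 - (-18) - 2*3 = -5
r_6 = -(-5) - 17 - 2*(-18) = 24
r_7 = -24 - (-5) - 2*17 = -53
r_8 = -(-53) - 24 - 2*(-5) = 39
r_9 = -39 - (-53) - 2*24 = -34
r_{10} = -(-34) - 39 - 2*(-53) = 101

101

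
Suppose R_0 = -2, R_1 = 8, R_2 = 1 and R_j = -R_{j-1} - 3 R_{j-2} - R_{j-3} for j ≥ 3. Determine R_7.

-111

R_3 = -1 - 3*8 - (-2) = -23
R_4 = -(-23) - 3*1 - 8 = 12
R_5 = -12 - 3*(-23) - 1 = 56
R_6 = -56 - 3*12 - (-23) = -69
R_7 = -(-69) - 3*56 - 12 = -111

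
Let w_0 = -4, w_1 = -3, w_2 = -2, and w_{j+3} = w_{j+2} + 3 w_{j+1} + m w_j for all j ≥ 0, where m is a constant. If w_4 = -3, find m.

w_3 = -11 - 4m
w_4 = -17 - 7m
So -17 - 7m = -3, giving m = -2.

-2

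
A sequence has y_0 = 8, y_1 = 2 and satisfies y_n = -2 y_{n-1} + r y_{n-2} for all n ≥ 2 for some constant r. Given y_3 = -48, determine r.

4

y_2 = -4 + 8r
y_3 = 8 - 14r
So 8 - 14r = -48, giving r = 4.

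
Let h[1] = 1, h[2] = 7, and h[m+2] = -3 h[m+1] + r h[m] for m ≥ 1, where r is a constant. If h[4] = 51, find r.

-3

h[3] = -21 + r
h[4] = 63 + 4r
So 63 + 4r = 51, giving r = -3.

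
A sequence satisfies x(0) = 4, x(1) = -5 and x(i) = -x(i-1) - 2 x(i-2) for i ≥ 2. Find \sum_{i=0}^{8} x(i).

x(2) = -(-5) - 2·4 = -3
x(3) = -(-3) - 2·(-5) = 13
x(4) = -13 - 2·(-3) = -7
x(5) = -(-7) - 2·13 = -19
x(6) = -(-19) - 2·(-7) = 33
x(7) = -33 - 2·(-19) = 5
x(8) = -5 - 2·33 = -71
Sum = 4 + (-5) + (-3) + 13 + (-7) + (-19) + 33 + 5 + (-71) = -50

-50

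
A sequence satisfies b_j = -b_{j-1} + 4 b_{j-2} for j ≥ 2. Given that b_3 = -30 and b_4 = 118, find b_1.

-2

Rearranging, b_{j-2} = (b_j + b_{j-1}) / 4.
b_2 = (118 + (-30)) / 4 = 88/4 = 22
b_1 = (-30 + 22) / 4 = -8/4 = -2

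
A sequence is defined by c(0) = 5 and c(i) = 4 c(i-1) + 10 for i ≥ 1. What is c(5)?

c(1) = 4(5) + 10 = 30
c(2) = 4(30) + 10 = 130
c(3) = 4(130) + 10 = 530
c(4) = 4(530) + 10 = 2130
c(5) = 4(2130) + 10 = 8530

8530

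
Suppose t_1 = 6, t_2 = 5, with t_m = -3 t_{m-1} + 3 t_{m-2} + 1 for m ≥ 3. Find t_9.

-404

t_3 = -3*5 + 3*6 + 1 = 4
t_4 = -3*4 + 3*5 + 1 = 4
t_5 = -3*4 + 3*4 + 1 = 1
t_6 = -3*1 + 3*4 + 1 = 10
t_7 = -3*10 + 3*1 + 1 = -26
t_8 = -3*(-26) + 3*10 + 1 = 109
t_9 = -3*109 + 3*(-26) + 1 = -404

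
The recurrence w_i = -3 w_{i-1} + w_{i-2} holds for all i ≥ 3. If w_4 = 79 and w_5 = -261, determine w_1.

Rearranging, w_{i-2} = w_i + 3 w_{i-1}.
w_3 = -261 + 3·79 = -24
w_2 = 79 + 3·(-24) = 7
w_1 = -24 + 3·7 = -3

-3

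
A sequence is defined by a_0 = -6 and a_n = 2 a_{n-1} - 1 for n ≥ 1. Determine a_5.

-223

a_1 = 2*(-6) - 1 = -13
a_2 = 2*(-13) - 1 = -27
a_3 = 2*(-27) - 1 = -55
a_4 = 2*(-55) - 1 = -111
a_5 = 2*(-111) - 1 = -223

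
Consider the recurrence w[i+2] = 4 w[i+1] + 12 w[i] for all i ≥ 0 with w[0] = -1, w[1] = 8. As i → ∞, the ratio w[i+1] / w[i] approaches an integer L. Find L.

The characteristic equation is r^2 - 4r - 12 = 0, which factors as (r - 6)(r + 2) = 0.
So the roots are 6 and -2. Since |6| > |-2| and the coefficient of 6^i is non-zero, the ratio tends to 6.

6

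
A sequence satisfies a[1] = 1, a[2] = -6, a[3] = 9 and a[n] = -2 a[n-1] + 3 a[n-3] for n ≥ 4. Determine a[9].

-267

a[4] = -2·9 + 3·1 = -15
a[5] = -2·(-15) + 3·(-6) = 12
a[6] = -2·12 + 3·9 = 3
a[7] = -2·3 + 3·(-15) = -51
a[8] = -2·(-51) + 3·12 = 138
a[9] = -2·138 + 3·3 = -267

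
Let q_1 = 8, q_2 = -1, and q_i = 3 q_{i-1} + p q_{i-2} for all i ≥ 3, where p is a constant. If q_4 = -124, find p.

-5

q_3 = -3 + 8p
q_4 = -9 + 23p
So -9 + 23p = -124, giving p = -5.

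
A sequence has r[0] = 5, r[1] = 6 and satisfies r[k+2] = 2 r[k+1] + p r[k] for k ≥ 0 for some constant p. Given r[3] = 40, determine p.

r[2] = 12 + 5p
r[3] = 24 + 16p
So 24 + 16p = 40, giving p = 1.

1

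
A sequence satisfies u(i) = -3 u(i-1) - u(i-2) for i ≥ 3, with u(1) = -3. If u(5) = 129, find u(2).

Let u(2) = v.
u(3) = 3 - 3v
u(4) = -9 + 8v
u(5) = 24 - 21v
So 24 - 21v = 129, giving v = -5.

-5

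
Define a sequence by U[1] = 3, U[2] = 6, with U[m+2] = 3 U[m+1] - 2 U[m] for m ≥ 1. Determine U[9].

U[3] = 3(6) - 2(3) = 12
U[4] = 3(12) - 2(6) = 24
U[5] = 3(24) - 2(12) = 48
U[6] = 3(48) - 2(24) = 96
U[7] = 3(96) - 2(48) = 192
U[8] = 3(192) - 2(96) = 384
U[9] = 3(384) - 2(192) = 768

768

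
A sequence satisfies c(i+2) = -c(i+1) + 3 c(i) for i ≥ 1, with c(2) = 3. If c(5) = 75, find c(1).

Let c(1) = x.
c(3) = -3 + 3x
c(4) = 12 - 3x
c(5) = -21 + 12x
So -21 + 12x = 75, giving x = 8.

8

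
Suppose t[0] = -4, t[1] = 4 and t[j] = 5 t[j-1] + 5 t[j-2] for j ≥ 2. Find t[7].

t[2] = 5·4 + 5·(-4) = 0
t[3] = 5·0 + 5·4 = 20
t[4] = 5·20 + 5·0 = 100
t[5] = 5·100 + 5·20 = 600
t[6] = 5·600 + 5·100 = 3500
t[7] = 5·3500 + 5·600 = 20500

20500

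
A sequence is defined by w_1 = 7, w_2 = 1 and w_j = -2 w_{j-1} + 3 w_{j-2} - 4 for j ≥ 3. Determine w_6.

w_3 = -2(1) + 3(7) - 4 = 15
w_4 = -2(15) + 3(1) - 4 = -31
w_5 = -2(-31) + 3(15) - 4 = 103
w_6 = -2(103) + 3(-31) - 4 = -303

-303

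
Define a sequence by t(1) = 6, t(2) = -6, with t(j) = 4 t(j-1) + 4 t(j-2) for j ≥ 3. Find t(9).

t(3) = 4*(-6) + 4*6 = 0
t(4) = 4*0 + 4*(-6) = -24
t(5) = 4*(-24) + 4*0 = -96
t(6) = 4*(-96) + 4*(-24) = -480
t(7) = 4*(-480) + 4*(-96) = -2304
t(8) = 4*(-2304) + 4*(-480) = -11136
t(9) = 4*(-11136) + 4*(-2304) = -53760

-53760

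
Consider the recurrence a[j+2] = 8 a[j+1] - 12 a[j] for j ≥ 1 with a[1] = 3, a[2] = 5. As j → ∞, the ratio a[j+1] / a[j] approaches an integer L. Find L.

The characteristic equation is r^2 - 8r + 12 = 0, which factors as (r - 6)(r - 2) = 0.
So the roots are 6 and 2. Since |6| > |2| and the coefficient of 6^j is non-zero, the ratio tends to 6.

6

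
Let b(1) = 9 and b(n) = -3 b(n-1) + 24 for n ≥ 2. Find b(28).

-22876792454955

The fixed point is 24/(1 + 3) = 6, so b(n) - 6 = -3(b(n-1) - 6).
Hence b(n) = 3·(-3)^{n-1} + 6.
b(28) = 3·(-3)^{27} + 6 = 3·-7625597484987 + 6 = -22876792454955.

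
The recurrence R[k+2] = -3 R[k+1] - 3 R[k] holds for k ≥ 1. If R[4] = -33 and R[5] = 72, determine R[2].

Rearranging, R[k-2] = (R[k] + 3 R[k-1]) / -3.
R[3] = (72 + 3(-33)) / -3 = -27/-3 = 9
R[2] = (-33 + 3(9)) / -3 = -6/-3 = 2

2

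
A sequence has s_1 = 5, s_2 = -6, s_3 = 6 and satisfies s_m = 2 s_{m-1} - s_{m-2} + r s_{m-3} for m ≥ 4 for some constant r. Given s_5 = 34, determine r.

1

s_4 = 18 + 5r
s_5 = 30 + 4r
So 30 + 4r = 34, giving r = 1.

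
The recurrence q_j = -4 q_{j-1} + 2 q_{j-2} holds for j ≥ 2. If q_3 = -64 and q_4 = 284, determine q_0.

-1

Rearranging, q_{j-2} = (q_j + 4 q_{j-1}) / 2.
q_2 = (284 + 4·(-64)) / 2 = 28/2 = 14
q_1 = (-64 + 4·14) / 2 = -8/2 = -4
q_0 = (14 + 4·(-4)) / 2 = -2/2 = -1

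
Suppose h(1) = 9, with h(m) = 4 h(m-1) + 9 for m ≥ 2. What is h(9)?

786429

h(2) = 4*9 + 9 = 45
h(3) = 4*45 + 9 = 189
h(4) = 4*189 + 9 = 765
h(5) = 4*765 + 9 = 3069
h(6) = 4*3069 + 9 = 12285
h(7) = 4*12285 + 9 = 49149
h(8) = 4*49149 + 9 = 196605
h(9) = 4*196605 + 9 = 786429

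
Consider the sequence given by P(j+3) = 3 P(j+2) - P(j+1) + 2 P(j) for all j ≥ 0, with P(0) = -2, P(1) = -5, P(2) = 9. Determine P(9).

13228

P(3) = 3*9 - (-5) + 2*(-2) = 28
P(4) = 3*28 - 9 + 2*(-5) = 65
P(5) = 3*65 - 28 + 2*9 = 185
P(6) = 3*185 - 65 + 2*28 = 546
P(7) = 3*546 - 185 + 2*65 = 1583
P(8) = 3*1583 - 546 + 2*185 = 4573
P(9) = 3*4573 - 1583 + 2*546 = 13228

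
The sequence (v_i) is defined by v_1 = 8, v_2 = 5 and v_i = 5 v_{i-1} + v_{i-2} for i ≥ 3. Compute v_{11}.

v_3 = 5(5) + 8 = 33
v_4 = 5(33) + 5 = 170
v_5 = 5(170) + 33 = 883
v_6 = 5(883) + 170 = 4585
v_7 = 5(4585) + 883 = 23808
v_8 = 5(23808) + 4585 = 123625
v_9 = 5(123625) + 23808 = 641933
v_{10} = 5(641933) + 123625 = 3333290
v_{11} = 5(3333290) + 641933 = 17308383

17308383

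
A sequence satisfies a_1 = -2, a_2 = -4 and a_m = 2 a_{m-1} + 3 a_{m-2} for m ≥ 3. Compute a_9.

a_3 = 2*(-4) + 3*(-2) = -14
a_4 = 2*(-14) + 3*(-4) = -40
a_5 = 2*(-40) + 3*(-14) = -122
a_6 = 2*(-122) + 3*(-40) = -364
a_7 = 2*(-364) + 3*(-122) = -1094
a_8 = 2*(-1094) + 3*(-364) = -3280
a_9 = 2*(-3280) + 3*(-1094) = -9842

-9842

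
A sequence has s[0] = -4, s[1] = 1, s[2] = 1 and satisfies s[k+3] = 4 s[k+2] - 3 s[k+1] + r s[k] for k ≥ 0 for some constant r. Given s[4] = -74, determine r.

s[3] = 1 - 4r
s[4] = 1 - 15r
So 1 - 15r = -74, giving r = 5.

5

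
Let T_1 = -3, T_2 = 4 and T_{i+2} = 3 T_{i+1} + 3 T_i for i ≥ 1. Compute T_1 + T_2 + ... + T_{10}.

78001

T_3 = 3·4 + 3·(-3) = 3
T_4 = 3·3 + 3·4 = 21
T_5 = 3·21 + 3·3 = 72
T_6 = 3·72 + 3·21 = 279
T_7 = 3·279 + 3·72 = 1053
T_8 = 3·1053 + 3·279 = 3996
T_9 = 3·3996 + 3·1053 = 15147
T_{10} = 3·15147 + 3·3996 = 57429
Sum = (-3) + 4 + 3 + 21 + 72 + 279 + 1053 + 3996 + 15147 + 57429 = 78001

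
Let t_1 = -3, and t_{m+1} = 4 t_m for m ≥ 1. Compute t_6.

t_2 = 4·(-3) = -12
t_3 = 4·(-12) = -48
t_4 = 4·(-48) = -192
t_5 = 4·(-192) = -768
t_6 = 4·(-768) = -3072

-3072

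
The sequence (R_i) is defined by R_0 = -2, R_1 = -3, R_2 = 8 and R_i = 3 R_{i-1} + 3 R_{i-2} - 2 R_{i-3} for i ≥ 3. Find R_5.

302

R_3 = 3*8 + 3*(-3) - 2*(-2) = 19
R_4 = 3*19 + 3*8 - 2*(-3) = 87
R_5 = 3*87 + 3*19 - 2*8 = 302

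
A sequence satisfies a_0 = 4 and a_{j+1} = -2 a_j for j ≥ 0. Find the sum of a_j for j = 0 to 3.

a_1 = -2·4 = -8
a_2 = -2·(-8) = 16
a_3 = -2·16 = -32
Sum = 4 + (-8) + 16 + (-32) = -20

-20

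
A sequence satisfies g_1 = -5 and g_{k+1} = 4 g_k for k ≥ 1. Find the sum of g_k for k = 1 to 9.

-436905

g_2 = 4·(-5) = -20
g_3 = 4·(-20) = -80
g_4 = 4·(-80) = -320
g_5 = 4·(-320) = -1280
g_6 = 4·(-1280) = -5120
g_7 = 4·(-5120) = -20480
g_8 = 4·(-20480) = -81920
g_9 = 4·(-81920) = -327680
Sum = (-5) + (-20) + (-80) + (-320) + (-1280) + (-5120) + (-20480) + (-81920) + (-327680) = -436905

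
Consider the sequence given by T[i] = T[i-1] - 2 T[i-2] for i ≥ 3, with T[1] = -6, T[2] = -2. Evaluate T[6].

-34

T[3] = (-2) - 2(-6) = 10
T[4] = 10 - 2(-2) = 14
T[5] = 14 - 2(10) = -6
T[6] = (-6) - 2(14) = -34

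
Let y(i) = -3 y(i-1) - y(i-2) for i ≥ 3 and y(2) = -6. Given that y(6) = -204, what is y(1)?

6

Let y(1) = v.
y(3) = 18 - v
y(4) = -48 + 3v
y(5) = 126 - 8v
y(6) = -330 + 21v
So -330 + 21v = -204, giving v = 6.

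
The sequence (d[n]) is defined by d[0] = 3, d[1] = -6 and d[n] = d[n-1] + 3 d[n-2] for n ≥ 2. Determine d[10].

-2382

d[2] = (-6) + 3·3 = 3
d[3] = 3 + 3·(-6) = -15
d[4] = (-15) + 3·3 = -6
d[5] = (-6) + 3·(-15) = -51
d[6] = (-51) + 3·(-6) = -69
d[7] = (-69) + 3·(-51) = -222
d[8] = (-222) + 3·(-69) = -429
d[9] = (-429) + 3·(-222) = -1095
d[10] = (-1095) + 3·(-429) = -2382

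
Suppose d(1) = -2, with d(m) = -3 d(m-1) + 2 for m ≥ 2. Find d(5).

-202

d(2) = -3·(-2) + 2 = 8
d(3) = -3·8 + 2 = -22
d(4) = -3·(-22) + 2 = 68
d(5) = -3·68 + 2 = -202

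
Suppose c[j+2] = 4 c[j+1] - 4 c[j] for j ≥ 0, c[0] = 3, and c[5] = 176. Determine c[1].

Let c[1] = y.
c[2] = -12 + 4y
c[3] = -48 + 12y
c[4] = -144 + 32y
c[5] = -384 + 80y
So -384 + 80y = 176, giving y = 7.

7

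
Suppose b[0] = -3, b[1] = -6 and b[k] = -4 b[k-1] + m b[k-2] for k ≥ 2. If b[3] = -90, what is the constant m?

1

b[2] = 24 - 3m
b[3] = -96 + 6m
So -96 + 6m = -90, giving m = 1.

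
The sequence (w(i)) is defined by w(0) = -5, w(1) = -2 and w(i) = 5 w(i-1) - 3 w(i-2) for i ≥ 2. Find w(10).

w(2) = 5·(-2) - 3·(-5) = 5
w(3) = 5·5 - 3·(-2) = 31
w(4) = 5·31 - 3·5 = 140
w(5) = 5·140 - 3·31 = 607
w(6) = 5·607 - 3·140 = 2615
w(7) = 5·2615 - 3·607 = 11254
w(8) = 5·11254 - 3·2615 = 48425
w(9) = 5·48425 - 3·11254 = 208363
w(10) = 5·208363 - 3·48425 = 896540

896540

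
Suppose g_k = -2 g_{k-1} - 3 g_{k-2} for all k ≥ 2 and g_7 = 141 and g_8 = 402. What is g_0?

Rearranging, g_{k-2} = (g_k + 2 g_{k-1}) / -3.
g_6 = (402 + 2*141) / -3 = 684/-3 = -228
g_5 = (141 + 2*(-228)) / -3 = -315/-3 = 105
g_4 = (-228 + 2*105) / -3 = -18/-3 = 6
g_3 = (105 + 2*6) / -3 = 117/-3 = -39
g_2 = (6 + 2*(-39)) / -3 = -72/-3 = 24
g_1 = (-39 + 2*24) / -3 = 9/-3 = -3
g_0 = (24 + 2*(-3)) / -3 = 18/-3 = -6

-6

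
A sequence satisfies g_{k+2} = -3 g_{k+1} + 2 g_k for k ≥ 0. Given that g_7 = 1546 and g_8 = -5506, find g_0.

2

Rearranging, g_{k-2} = (g_k + 3 g_{k-1}) / 2.
g_6 = (-5506 + 3*1546) / 2 = -868/2 = -434
g_5 = (1546 + 3*(-434)) / 2 = 244/2 = 122
g_4 = (-434 + 3*122) / 2 = -68/2 = -34
g_3 = (122 + 3*(-34)) / 2 = 20/2 = 10
g_2 = (-34 + 3*10) / 2 = -4/2 = -2
g_1 = (10 + 3*(-2)) / 2 = 4/2 = 2
g_0 = (-2 + 3*2) / 2 = 4/2 = 2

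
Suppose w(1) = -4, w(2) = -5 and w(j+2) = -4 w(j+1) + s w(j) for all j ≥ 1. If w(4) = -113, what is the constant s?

-3

w(3) = 20 - 4s
w(4) = -80 + 11s
So -80 + 11s = -113, giving s = -3.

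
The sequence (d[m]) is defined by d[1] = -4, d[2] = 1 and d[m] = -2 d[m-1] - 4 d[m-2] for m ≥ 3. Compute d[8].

d[3] = -2(1) - 4(-4) = 14
d[4] = -2(14) - 4(1) = -32
d[5] = -2(-32) - 4(14) = 8
d[6] = -2(8) - 4(-32) = 112
d[7] = -2(112) - 4(8) = -256
d[8] = -2(-256) - 4(112) = 64

64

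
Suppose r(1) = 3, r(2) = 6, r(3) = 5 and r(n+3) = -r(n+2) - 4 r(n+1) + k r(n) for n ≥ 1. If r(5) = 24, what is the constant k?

5

r(4) = -29 + 3k
r(5) = 9 + 3k
So 9 + 3k = 24, giving k = 5.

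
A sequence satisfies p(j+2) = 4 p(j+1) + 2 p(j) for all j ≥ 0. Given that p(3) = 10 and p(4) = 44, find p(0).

Rearranging, p(j-2) = (p(j) - 4 p(j-1)) / 2.
p(2) = (44 - 4·10) / 2 = 4/2 = 2
p(1) = (10 - 4·2) / 2 = 2/2 = 1
p(0) = (2 - 4·1) / 2 = -2/2 = -1

-1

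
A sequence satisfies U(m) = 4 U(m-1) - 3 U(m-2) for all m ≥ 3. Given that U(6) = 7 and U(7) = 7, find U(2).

7

Rearranging, U(m-2) = (U(m) - 4 U(m-1)) / -3.
U(5) = (7 - 4(7)) / -3 = -21/-3 = 7
U(4) = (7 - 4(7)) / -3 = -21/-3 = 7
U(3) = (7 - 4(7)) / -3 = -21/-3 = 7
U(2) = (7 - 4(7)) / -3 = -21/-3 = 7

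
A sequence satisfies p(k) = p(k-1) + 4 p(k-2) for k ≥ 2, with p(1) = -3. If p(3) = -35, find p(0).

Let p(0) = y.
p(2) = -3 + 4y
p(3) = -15 + 4y
So -15 + 4y = -35, giving y = -5.

-5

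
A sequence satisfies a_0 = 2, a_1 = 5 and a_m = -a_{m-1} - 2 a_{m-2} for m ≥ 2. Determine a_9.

-97

a_2 = -5 - 2*2 = -9
a_3 = -(-9) - 2*5 = -1
a_4 = -(-1) - 2*(-9) = 19
a_5 = -19 - 2*(-1) = -17
a_6 = -(-17) - 2*19 = -21
a_7 = -(-21) - 2*(-17) = 55
a_8 = -55 - 2*(-21) = -13
a_9 = -(-13) - 2*55 = -97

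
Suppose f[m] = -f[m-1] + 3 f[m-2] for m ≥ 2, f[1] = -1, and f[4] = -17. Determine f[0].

Let f[0] = w.
f[2] = 1 + 3w
f[3] = -4 - 3w
f[4] = 7 + 12w
So 7 + 12w = -17, giving w = -2.

-2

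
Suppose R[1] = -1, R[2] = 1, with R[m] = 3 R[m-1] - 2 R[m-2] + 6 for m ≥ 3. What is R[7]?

467

R[3] = 3·1 - 2·(-1) + 6 = 11
R[4] = 3·11 - 2·1 + 6 = 37
R[5] = 3·37 - 2·11 + 6 = 95
R[6] = 3·95 - 2·37 + 6 = 217
R[7] = 3·217 - 2·95 + 6 = 467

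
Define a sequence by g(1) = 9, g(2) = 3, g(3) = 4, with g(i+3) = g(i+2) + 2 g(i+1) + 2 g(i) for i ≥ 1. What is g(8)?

542

g(4) = 4 + 2*3 + 2*9 = 28
g(5) = 28 + 2*4 + 2*3 = 42
g(6) = 42 + 2*28 + 2*4 = 106
g(7) = 106 + 2*42 + 2*28 = 246
g(8) = 246 + 2*106 + 2*42 = 542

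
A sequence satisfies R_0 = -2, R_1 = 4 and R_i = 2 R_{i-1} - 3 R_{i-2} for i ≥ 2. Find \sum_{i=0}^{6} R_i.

-152

R_2 = 2·4 - 3·(-2) = 14
R_3 = 2·14 - 3·4 = 16
R_4 = 2·16 - 3·14 = -10
R_5 = 2·(-10) - 3·16 = -68
R_6 = 2·(-68) - 3·(-10) = -106
Sum = (-2) + 4 + 14 + 16 + (-10) + (-68) + (-106) = -152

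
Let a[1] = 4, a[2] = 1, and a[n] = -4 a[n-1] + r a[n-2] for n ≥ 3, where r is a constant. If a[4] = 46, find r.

a[3] = -4 + 4r
a[4] = 16 - 15r
So 16 - 15r = 46, giving r = -2.

-2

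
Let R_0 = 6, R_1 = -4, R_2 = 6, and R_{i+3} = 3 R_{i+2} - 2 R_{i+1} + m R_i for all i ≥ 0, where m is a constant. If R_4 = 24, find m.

R_3 = 26 + 6m
R_4 = 66 + 14m
So 66 + 14m = 24, giving m = -3.

-3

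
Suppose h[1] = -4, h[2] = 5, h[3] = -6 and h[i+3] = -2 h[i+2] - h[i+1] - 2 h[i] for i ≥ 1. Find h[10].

h[4] = -2(-6) - 5 - 2(-4) = 15
h[5] = -2(15) - (-6) - 2(5) = -34
h[6] = -2(-34) - 15 - 2(-6) = 65
h[7] = -2(65) - (-34) - 2(15) = -126
h[8] = -2(-126) - 65 - 2(-34) = 255
h[9] = -2(255) - (-126) - 2(65) = -514
h[10] = -2(-514) - 255 - 2(-126) = 1025

1025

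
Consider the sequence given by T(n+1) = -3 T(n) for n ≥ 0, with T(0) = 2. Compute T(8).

T(1) = -3·2 = -6
T(2) = -3·(-6) = 18
T(3) = -3·18 = -54
T(4) = -3·(-54) = 162
T(5) = -3·162 = -486
T(6) = -3·(-486) = 1458
T(7) = -3·1458 = -4374
T(8) = -3·(-4374) = 13122

13122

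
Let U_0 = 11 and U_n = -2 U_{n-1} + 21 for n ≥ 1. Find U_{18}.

1048583

The fixed point is 21/(1 + 2) = 7, so U_n - 7 = -2(U_{n-1} - 7).
Hence U_n = 4·(-2)^n + 7.
U_{18} = 4·(-2)^{18} + 7 = 4·262144 + 7 = 1048583.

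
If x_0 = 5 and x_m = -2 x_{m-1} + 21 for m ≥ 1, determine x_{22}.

The fixed point is 21/(1 + 2) = 7, so x_m - 7 = -2(x_{m-1} - 7).
Hence x_m = -2·(-2)^m + 7.
x_{22} = -2·(-2)^{22} + 7 = -2·4194304 + 7 = -8388601.

-8388601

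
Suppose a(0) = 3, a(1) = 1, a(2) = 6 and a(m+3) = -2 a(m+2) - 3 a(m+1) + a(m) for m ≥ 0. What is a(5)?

28

a(3) = -2(6) - 3(1) + 3 = -12
a(4) = -2(-12) - 3(6) + 1 = 7
a(5) = -2(7) - 3(-12) + 6 = 28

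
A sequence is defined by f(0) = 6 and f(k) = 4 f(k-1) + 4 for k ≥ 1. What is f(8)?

480596

f(1) = 4*6 + 4 = 28
f(2) = 4*28 + 4 = 116
f(3) = 4*116 + 4 = 468
f(4) = 4*468 + 4 = 1876
f(5) = 4*1876 + 4 = 7508
f(6) = 4*7508 + 4 = 30036
f(7) = 4*30036 + 4 = 120148
f(8) = 4*120148 + 4 = 480596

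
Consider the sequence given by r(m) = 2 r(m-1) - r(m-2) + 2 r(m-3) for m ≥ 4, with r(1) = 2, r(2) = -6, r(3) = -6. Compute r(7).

-54

r(4) = 2(-6) - (-6) + 2(2) = -2
r(5) = 2(-2) - (-6) + 2(-6) = -10
r(6) = 2(-10) - (-2) + 2(-6) = -30
r(7) = 2(-30) - (-10) + 2(-2) = -54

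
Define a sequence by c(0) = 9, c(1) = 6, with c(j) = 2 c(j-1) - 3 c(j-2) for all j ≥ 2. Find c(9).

c(2) = 2(6) - 3(9) = -15
c(3) = 2(-15) - 3(6) = -48
c(4) = 2(-48) - 3(-15) = -51
c(5) = 2(-51) - 3(-48) = 42
c(6) = 2(42) - 3(-51) = 237
c(7) = 2(237) - 3(42) = 348
c(8) = 2(348) - 3(237) = -15
c(9) = 2(-15) - 3(348) = -1074

-1074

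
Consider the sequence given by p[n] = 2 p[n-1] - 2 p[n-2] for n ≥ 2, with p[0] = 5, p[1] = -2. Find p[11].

p[2] = 2(-2) - 2(5) = -14
p[3] = 2(-14) - 2(-2) = -24
p[4] = 2(-24) - 2(-14) = -20
p[5] = 2(-20) - 2(-24) = 8
p[6] = 2(8) - 2(-20) = 56
p[7] = 2(56) - 2(8) = 96
p[8] = 2(96) - 2(56) = 80
p[9] = 2(80) - 2(96) = -32
p[10] = 2(-32) - 2(80) = -224
p[11] = 2(-224) - 2(-32) = -384

-384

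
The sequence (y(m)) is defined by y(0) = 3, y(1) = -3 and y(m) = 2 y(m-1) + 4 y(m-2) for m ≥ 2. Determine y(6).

192

y(2) = 2·(-3) + 4·3 = 6
y(3) = 2·6 + 4·(-3) = 0
y(4) = 2·0 + 4·6 = 24
y(5) = 2·24 + 4·0 = 48
y(6) = 2·48 + 4·24 = 192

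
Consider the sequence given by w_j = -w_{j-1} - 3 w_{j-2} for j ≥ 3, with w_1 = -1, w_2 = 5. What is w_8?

w_3 = -5 - 3·(-1) = -2
w_4 = -(-2) - 3·5 = -13
w_5 = -(-13) - 3·(-2) = 19
w_6 = -19 - 3·(-13) = 20
w_7 = -20 - 3·19 = -77
w_8 = -(-77) - 3·20 = 17

17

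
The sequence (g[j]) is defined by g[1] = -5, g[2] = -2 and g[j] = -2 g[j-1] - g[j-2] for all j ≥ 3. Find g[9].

51

g[3] = -2(-2) - (-5) = 9
g[4] = -2(9) - (-2) = -16
g[5] = -2(-16) - 9 = 23
g[6] = -2(23) - (-16) = -30
g[7] = -2(-30) - 23 = 37
g[8] = -2(37) - (-30) = -44
g[9] = -2(-44) - 37 = 51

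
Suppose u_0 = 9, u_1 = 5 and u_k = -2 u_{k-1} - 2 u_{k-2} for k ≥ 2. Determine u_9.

80

u_2 = -2*5 - 2*9 = -28
u_3 = -2*(-28) - 2*5 = 46
u_4 = -2*46 - 2*(-28) = -36
u_5 = -2*(-36) - 2*46 = -20
u_6 = -2*(-20) - 2*(-36) = 112
u_7 = -2*112 - 2*(-20) = -184
u_8 = -2*(-184) - 2*112 = 144
u_9 = -2*144 - 2*(-184) = 80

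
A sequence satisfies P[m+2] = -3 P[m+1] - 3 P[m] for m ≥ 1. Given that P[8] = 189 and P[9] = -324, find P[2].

-7

Rearranging, P[m-2] = (P[m] + 3 P[m-1]) / -3.
P[7] = (-324 + 3·189) / -3 = 243/-3 = -81
P[6] = (189 + 3·(-81)) / -3 = -54/-3 = 18
P[5] = (-81 + 3·18) / -3 = -27/-3 = 9
P[4] = (18 + 3·9) / -3 = 45/-3 = -15
P[3] = (9 + 3·(-15)) / -3 = -36/-3 = 12
P[2] = (-15 + 3·12) / -3 = 21/-3 = -7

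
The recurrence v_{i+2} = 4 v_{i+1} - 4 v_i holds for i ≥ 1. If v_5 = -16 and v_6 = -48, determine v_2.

1

Rearranging, v_{i-2} = (v_i - 4 v_{i-1}) / -4.
v_4 = (-48 - 4(-16)) / -4 = 16/-4 = -4
v_3 = (-16 - 4(-4)) / -4 = 0/-4 = 0
v_2 = (-4 - 4(0)) / -4 = -4/-4 = 1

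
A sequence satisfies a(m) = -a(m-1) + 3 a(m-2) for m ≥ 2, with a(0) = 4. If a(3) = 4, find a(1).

Let a(1) = x.
a(2) = 12 - x
a(3) = -12 + 4x
So -12 + 4x = 4, giving x = 4.

4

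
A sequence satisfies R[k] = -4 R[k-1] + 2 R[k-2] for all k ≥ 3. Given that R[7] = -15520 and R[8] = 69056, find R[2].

Rearranging, R[k-2] = (R[k] + 4 R[k-1]) / 2.
R[6] = (69056 + 4(-15520)) / 2 = 6976/2 = 3488
R[5] = (-15520 + 4(3488)) / 2 = -1568/2 = -784
R[4] = (3488 + 4(-784)) / 2 = 352/2 = 176
R[3] = (-784 + 4(176)) / 2 = -80/2 = -40
R[2] = (176 + 4(-40)) / 2 = 16/2 = 8

8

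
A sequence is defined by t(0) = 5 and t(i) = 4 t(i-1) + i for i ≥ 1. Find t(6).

22298

t(1) = 4*5 + 1 = 21
t(2) = 4*21 + 2 = 86
t(3) = 4*86 + 3 = 347
t(4) = 4*347 + 4 = 1392
t(5) = 4*1392 + 5 = 5573
t(6) = 4*5573 + 6 = 22298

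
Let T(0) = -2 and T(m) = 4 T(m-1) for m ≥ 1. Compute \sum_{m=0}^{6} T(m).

-10922

T(1) = 4·(-2) = -8
T(2) = 4·(-8) = -32
T(3) = 4·(-32) = -128
T(4) = 4·(-128) = -512
T(5) = 4·(-512) = -2048
T(6) = 4·(-2048) = -8192
Sum = (-2) + (-8) + (-32) + (-128) + (-512) + (-2048) + (-8192) = -10922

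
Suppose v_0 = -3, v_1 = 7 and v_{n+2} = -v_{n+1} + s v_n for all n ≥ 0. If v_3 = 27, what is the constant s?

v_2 = -7 - 3s
v_3 = 7 + 10s
So 7 + 10s = 27, giving s = 2.

2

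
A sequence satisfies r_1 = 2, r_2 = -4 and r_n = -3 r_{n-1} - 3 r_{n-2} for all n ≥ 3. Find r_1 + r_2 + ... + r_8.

r_3 = -3·(-4) - 3·2 = 6
r_4 = -3·6 - 3·(-4) = -6
r_5 = -3·(-6) - 3·6 = 0
r_6 = -3·0 - 3·(-6) = 18
r_7 = -3·18 - 3·0 = -54
r_8 = -3·(-54) - 3·18 = 108
Sum = 2 + (-4) + 6 + (-6) + 0 + 18 + (-54) + 108 = 70

70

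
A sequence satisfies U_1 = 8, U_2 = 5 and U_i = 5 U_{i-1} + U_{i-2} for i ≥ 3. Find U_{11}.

U_3 = 5·5 + 8 = 33
U_4 = 5·33 + 5 = 170
U_5 = 5·170 + 33 = 883
U_6 = 5·883 + 170 = 4585
U_7 = 5·4585 + 883 = 23808
U_8 = 5·23808 + 4585 = 123625
U_9 = 5·123625 + 23808 = 641933
U_{10} = 5·641933 + 123625 = 3333290
U_{11} = 5·3333290 + 641933 = 17308383

17308383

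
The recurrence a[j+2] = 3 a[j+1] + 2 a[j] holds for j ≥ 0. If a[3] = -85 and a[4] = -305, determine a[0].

Rearranging, a[j-2] = (a[j] - 3 a[j-1]) / 2.
a[2] = (-305 - 3·(-85)) / 2 = -50/2 = -25
a[1] = (-85 - 3·(-25)) / 2 = -10/2 = -5
a[0] = (-25 - 3·(-5)) / 2 = -10/2 = -5

-5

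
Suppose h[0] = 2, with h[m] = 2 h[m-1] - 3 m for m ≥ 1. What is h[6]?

-232

h[1] = 2·2 - 3 = 1
h[2] = 2·1 - 6 = -4
h[3] = 2·(-4) - 9 = -17
h[4] = 2·(-17) - 12 = -46
h[5] = 2·(-46) - 15 = -107
h[6] = 2·(-107) - 18 = -232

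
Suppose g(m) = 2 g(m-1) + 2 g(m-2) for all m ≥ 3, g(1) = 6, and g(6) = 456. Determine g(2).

Let g(2) = v.
g(3) = 12 + 2v
g(4) = 24 + 6v
g(5) = 72 + 16v
g(6) = 192 + 44v
So 192 + 44v = 456, giving v = 6.

6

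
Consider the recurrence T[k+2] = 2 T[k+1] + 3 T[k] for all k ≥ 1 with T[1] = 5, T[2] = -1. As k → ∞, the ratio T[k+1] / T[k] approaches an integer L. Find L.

The characteristic equation is r^2 - 2r - 3 = 0, which factors as (r - 3)(r + 1) = 0.
So the roots are 3 and -1. Since |3| > |-1| and the coefficient of 3^k is non-zero, the ratio tends to 3.

3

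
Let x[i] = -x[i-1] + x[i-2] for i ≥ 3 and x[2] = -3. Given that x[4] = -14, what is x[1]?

8

Let x[1] = z.
x[3] = 3 + z
x[4] = -6 - z
So -6 - z = -14, giving z = 8.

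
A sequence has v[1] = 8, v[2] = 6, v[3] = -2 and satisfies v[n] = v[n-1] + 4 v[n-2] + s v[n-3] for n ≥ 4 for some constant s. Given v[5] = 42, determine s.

v[4] = 22 + 8s
v[5] = 14 + 14s
So 14 + 14s = 42, giving s = 2.

2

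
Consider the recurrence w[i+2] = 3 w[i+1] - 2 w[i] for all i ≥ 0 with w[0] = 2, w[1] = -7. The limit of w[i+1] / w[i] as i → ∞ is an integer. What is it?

2

The characteristic equation is r^2 - 3r + 2 = 0, which factors as (r - 2)(r - 1) = 0.
So the roots are 2 and 1. Since |2| > |1| and the coefficient of 2^i is non-zero, the ratio tends to 2.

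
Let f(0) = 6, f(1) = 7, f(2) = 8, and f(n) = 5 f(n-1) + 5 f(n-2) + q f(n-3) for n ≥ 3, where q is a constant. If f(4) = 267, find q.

-4

f(3) = 75 + 6q
f(4) = 415 + 37q
So 415 + 37q = 267, giving q = -4.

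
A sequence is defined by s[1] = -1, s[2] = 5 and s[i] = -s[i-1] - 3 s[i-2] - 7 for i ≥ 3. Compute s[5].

s[3] = -5 - 3(-1) - 7 = -9
s[4] = -(-9) - 3(5) - 7 = -13
s[5] = -(-13) - 3(-9) - 7 = 33

33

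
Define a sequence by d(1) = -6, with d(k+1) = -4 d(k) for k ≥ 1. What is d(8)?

98304

d(2) = -4(-6) = 24
d(3) = -4(24) = -96
d(4) = -4(-96) = 384
d(5) = -4(384) = -1536
d(6) = -4(-1536) = 6144
d(7) = -4(6144) = -24576
d(8) = -4(-24576) = 98304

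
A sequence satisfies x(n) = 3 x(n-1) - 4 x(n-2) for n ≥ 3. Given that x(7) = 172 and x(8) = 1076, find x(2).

Rearranging, x(n-2) = (x(n) - 3 x(n-1)) / -4.
x(6) = (1076 - 3(172)) / -4 = 560/-4 = -140
x(5) = (172 - 3(-140)) / -4 = 592/-4 = -148
x(4) = (-140 - 3(-148)) / -4 = 304/-4 = -76
x(3) = (-148 - 3(-76)) / -4 = 80/-4 = -20
x(2) = (-76 - 3(-20)) / -4 = -16/-4 = 4

4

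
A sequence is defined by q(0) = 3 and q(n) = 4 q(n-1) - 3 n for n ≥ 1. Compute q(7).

q(1) = 4(3) - 3 = 9
q(2) = 4(9) - 6 = 30
q(3) = 4(30) - 9 = 111
q(4) = 4(111) - 12 = 432
q(5) = 4(432) - 15 = 1713
q(6) = 4(1713) - 18 = 6834
q(7) = 4(6834) - 21 = 27315

27315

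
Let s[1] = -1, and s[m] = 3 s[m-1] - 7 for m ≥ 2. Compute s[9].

s[2] = 3·(-1) - 7 = -10
s[3] = 3·(-10) - 7 = -37
s[4] = 3·(-37) - 7 = -118
s[5] = 3·(-118) - 7 = -361
s[6] = 3·(-361) - 7 = -1090
s[7] = 3·(-1090) - 7 = -3277
s[8] = 3·(-3277) - 7 = -9838
s[9] = 3·(-9838) - 7 = -29521

-29521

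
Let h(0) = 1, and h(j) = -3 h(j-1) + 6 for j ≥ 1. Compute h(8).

-3279

h(1) = -3·1 + 6 = 3
h(2) = -3·3 + 6 = -3
h(3) = -3·(-3) + 6 = 15
h(4) = -3·15 + 6 = -39
h(5) = -3·(-39) + 6 = 123
h(6) = -3·123 + 6 = -363
h(7) = -3·(-363) + 6 = 1095
h(8) = -3·1095 + 6 = -3279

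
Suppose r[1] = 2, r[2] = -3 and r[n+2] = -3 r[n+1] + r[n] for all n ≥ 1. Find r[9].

r[3] = -3·(-3) + 2 = 11
r[4] = -3·11 + (-3) = -36
r[5] = -3·(-36) + 11 = 119
r[6] = -3·119 + (-36) = -393
r[7] = -3·(-393) + 119 = 1298
r[8] = -3·1298 + (-393) = -4287
r[9] = -3·(-4287) + 1298 = 14159

14159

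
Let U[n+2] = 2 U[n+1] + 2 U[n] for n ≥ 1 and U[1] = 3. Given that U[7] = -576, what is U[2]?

Let U[2] = v.
U[3] = 6 + 2v
U[4] = 12 + 6v
U[5] = 36 + 16v
U[6] = 96 + 44v
U[7] = 264 + 120v
So 264 + 120v = -576, giving v = -7.

-7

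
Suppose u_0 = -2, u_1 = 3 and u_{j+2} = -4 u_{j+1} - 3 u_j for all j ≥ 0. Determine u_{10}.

u_2 = -4·3 - 3·(-2) = -6
u_3 = -4·(-6) - 3·3 = 15
u_4 = -4·15 - 3·(-6) = -42
u_5 = -4·(-42) - 3·15 = 123
u_6 = -4·123 - 3·(-42) = -366
u_7 = -4·(-366) - 3·123 = 1095
u_8 = -4·1095 - 3·(-366) = -3282
u_9 = -4·(-3282) - 3·1095 = 9843
u_{10} = -4·9843 - 3·(-3282) = -29526

-29526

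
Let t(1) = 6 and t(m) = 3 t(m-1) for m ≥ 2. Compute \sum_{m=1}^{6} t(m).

2184

t(2) = 3·6 = 18
t(3) = 3·18 = 54
t(4) = 3·54 = 162
t(5) = 3·162 = 486
t(6) = 3·486 = 1458
Sum = 6 + 18 + 54 + 162 + 486 + 1458 = 2184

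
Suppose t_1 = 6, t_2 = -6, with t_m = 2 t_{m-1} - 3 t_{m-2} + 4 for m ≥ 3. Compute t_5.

22

t_3 = 2*(-6) - 3*6 + 4 = -26
t_4 = 2*(-26) - 3*(-6) + 4 = -30
t_5 = 2*(-30) - 3*(-26) + 4 = 22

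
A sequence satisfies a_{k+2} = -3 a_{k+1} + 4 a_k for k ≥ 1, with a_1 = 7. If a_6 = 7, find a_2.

Let a_2 = w.
a_3 = 28 - 3w
a_4 = -84 + 13w
a_5 = 364 - 51w
a_6 = -1428 + 205w
So -1428 + 205w = 7, giving w = 7.

7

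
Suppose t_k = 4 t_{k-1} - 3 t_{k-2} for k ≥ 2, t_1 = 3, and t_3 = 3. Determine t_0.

Let t_0 = v.
t_2 = 12 - 3v
t_3 = 39 - 12v
So 39 - 12v = 3, giving v = 3.

3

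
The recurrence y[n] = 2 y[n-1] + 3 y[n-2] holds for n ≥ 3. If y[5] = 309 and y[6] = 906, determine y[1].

Rearranging, y[n-2] = (y[n] - 2 y[n-1]) / 3.
y[4] = (906 - 2(309)) / 3 = 288/3 = 96
y[3] = (309 - 2(96)) / 3 = 117/3 = 39
y[2] = (96 - 2(39)) / 3 = 18/3 = 6
y[1] = (39 - 2(6)) / 3 = 27/3 = 9

9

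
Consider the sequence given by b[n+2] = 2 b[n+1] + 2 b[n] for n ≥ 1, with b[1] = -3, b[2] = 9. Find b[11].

45504

b[3] = 2*9 + 2*(-3) = 12
b[4] = 2*12 + 2*9 = 42
b[5] = 2*42 + 2*12 = 108
b[6] = 2*108 + 2*42 = 300
b[7] = 2*300 + 2*108 = 816
b[8] = 2*816 + 2*300 = 2232
b[9] = 2*2232 + 2*816 = 6096
b[10] = 2*6096 + 2*2232 = 16656
b[11] = 2*16656 + 2*6096 = 45504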